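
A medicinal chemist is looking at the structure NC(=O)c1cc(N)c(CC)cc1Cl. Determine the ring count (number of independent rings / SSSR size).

In SMILES, each pair of matching ring-closure digits denotes one ring-closing bond; the number of such bonds equals the number of independent rings.
Ring-closure bonds here: 1.

1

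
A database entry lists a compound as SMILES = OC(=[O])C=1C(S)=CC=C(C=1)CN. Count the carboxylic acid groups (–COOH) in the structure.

1

The carboxylic acid motif appears at heavy-atom position 2 in the SMILES.
Other groups present: 1 primary amine, 1 thiol.
Carboxylic acid count: 1.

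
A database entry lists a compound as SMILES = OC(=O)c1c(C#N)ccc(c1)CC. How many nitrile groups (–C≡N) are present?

The nitrile motif appears at heavy-atom position 6 in the SMILES.
Other groups present: 1 carboxylic acid.
Nitrile count: 1.

1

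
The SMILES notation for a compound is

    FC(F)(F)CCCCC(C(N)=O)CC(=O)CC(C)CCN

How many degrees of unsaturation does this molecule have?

Molecular formula: C14H25F3N2O2.
DoU = (2C + 2 + N − H − X) / 2, where X is the halogen count and O/S are ignored.
    = (2·14 + 2 + 2 − 25 − 3) / 2 = 4 / 2 = 2.

2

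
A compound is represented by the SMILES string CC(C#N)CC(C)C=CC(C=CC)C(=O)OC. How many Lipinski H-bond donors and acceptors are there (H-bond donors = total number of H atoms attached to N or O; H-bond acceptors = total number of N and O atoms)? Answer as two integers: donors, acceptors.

0, 3

Donors: find every N or O and count the H atoms it carries.
  atom 4 (N): bond orders sum to 3 → 0 H
  atom 15 (O): bond orders sum to 2 → 0 H
  atom 16 (O): bond orders sum to 2 → 0 H
Lipinski HBD = 0.
Acceptors: N atoms = 1, O atoms = 2 → HBA = 3.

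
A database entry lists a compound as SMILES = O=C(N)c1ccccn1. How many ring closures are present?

1

In SMILES, each pair of matching ring-closure digits denotes one ring-closing bond; the number of such bonds equals the number of independent rings.
Ring-closure bonds here: 1.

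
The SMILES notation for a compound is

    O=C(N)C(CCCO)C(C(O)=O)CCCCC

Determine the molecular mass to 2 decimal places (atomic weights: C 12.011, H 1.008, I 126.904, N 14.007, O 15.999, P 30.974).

First, the molecular formula is C12H23NO4 (counting implicit H from valence).
  C: 12 × 12.011 = 144.132
  H: 23 × 1.008 = 23.184
  N: 1 × 14.007 = 14.007
  O: 4 × 15.999 = 63.996
Sum: 12×12.011 + 23×1.008 + 1×14.007 + 4×15.999 = 245.319 → 245.32 g/mol.

245.32 g/mol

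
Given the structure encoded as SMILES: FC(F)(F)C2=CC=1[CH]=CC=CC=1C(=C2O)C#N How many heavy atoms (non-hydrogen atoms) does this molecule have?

17

Every atom symbol written in the SMILES (organic subset) is one heavy atom; implicit H are not written.
Heavy atoms by element → C:12, F:3, N:1, O:1.
Total: 17.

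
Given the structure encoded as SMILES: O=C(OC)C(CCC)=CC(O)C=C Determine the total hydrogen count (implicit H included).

16

Walk through each heavy atom and fill implicit hydrogens from standard valence (C 4, N 3, O 2, S 2, halogen 1):
  atom 1: O, bond orders sum to 2 (valence 2) → 0 H
  atom 2: C, bond orders sum to 4 (valence 4) → 0 H
  atom 3: O, bond orders sum to 2 (valence 2) → 0 H
  atom 4: C, bond orders sum to 1 (valence 4) → 3 H
  atom 5: C, bond orders sum to 4 (valence 4) → 0 H
  atom 6: C, bond orders sum to 2 (valence 4) → 2 H
  atom 7: C, bond orders sum to 2 (valence 4) → 2 H
  atom 8: C, bond orders sum to 1 (valence 4) → 3 H
  atom 9: C, bond orders sum to 3 (valence 4) → 1 H
  atom 10: C, bond orders sum to 3 (valence 4) → 1 H
  atom 11: O, bond orders sum to 1 (valence 2) → 1 H
  atom 12: C, bond orders sum to 3 (valence 4) → 1 H
  atom 13: C, bond orders sum to 2 (valence 4) → 2 H
Total hydrogens: 16.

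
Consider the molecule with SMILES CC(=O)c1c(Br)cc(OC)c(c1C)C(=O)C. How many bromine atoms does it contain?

Scan the SMILES for Br atoms (remember two-letter symbols like Cl and Br are single atoms).
Bromine count: 1.

1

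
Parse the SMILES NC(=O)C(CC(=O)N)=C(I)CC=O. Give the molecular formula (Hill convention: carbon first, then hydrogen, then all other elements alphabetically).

C7H9IN2O3

Walk through each heavy atom and fill implicit hydrogens from standard valence (C 4, N 3, O 2, S 2, halogen 1):
  atom 1: N, bond orders sum to 1 (valence 3) → 2 H
  atom 2: C, bond orders sum to 4 (valence 4) → 0 H
  atom 3: O, bond orders sum to 2 (valence 2) → 0 H
  atom 4: C, bond orders sum to 4 (valence 4) → 0 H
  atom 5: C, bond orders sum to 2 (valence 4) → 2 H
  atom 6: C, bond orders sum to 4 (valence 4) → 0 H
  atom 7: O, bond orders sum to 2 (valence 2) → 0 H
  atom 8: N, bond orders sum to 1 (valence 3) → 2 H
  atom 9: C, bond orders sum to 4 (valence 4) → 0 H
  atom 10: I (halogen, monovalent) → 0 H
  atom 11: C, bond orders sum to 2 (valence 4) → 2 H
  atom 12: C, bond orders sum to 3 (valence 4) → 1 H
  atom 13: O, bond orders sum to 2 (valence 2) → 0 H
Totals → C:7, H:9, I:1, N:2, O:3.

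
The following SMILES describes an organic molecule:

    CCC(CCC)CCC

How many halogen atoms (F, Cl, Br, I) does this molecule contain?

0

Scan the SMILES for the halogen motif — none present.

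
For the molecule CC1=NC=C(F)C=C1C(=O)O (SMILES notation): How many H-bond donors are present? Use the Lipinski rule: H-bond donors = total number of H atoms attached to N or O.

1

Donors: find every N or O and count the H atoms it carries.
  atom 3 (N): bond orders sum to 3 → 0 H
  atom 10 (O): bond orders sum to 2 → 0 H
  atom 11 (O): bond orders sum to 1 → 1 H
Lipinski HBD = 1.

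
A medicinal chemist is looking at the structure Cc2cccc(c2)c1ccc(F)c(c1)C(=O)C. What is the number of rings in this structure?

In SMILES, each pair of matching ring-closure digits denotes one ring-closing bond; the number of such bonds equals the number of independent rings.
Ring-closure bonds here: 2.

2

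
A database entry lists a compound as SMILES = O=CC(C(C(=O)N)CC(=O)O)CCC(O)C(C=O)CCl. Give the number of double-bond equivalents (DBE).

4

Molecular formula: C12H18ClNO6.
DoU = (2C + 2 + N − H − X) / 2, where X is the halogen count and O/S are ignored.
    = (2·12 + 2 + 1 − 18 − 1) / 2 = 8 / 2 = 4.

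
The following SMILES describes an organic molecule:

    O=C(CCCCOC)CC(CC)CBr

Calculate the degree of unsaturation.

1

Molecular formula: C11H21BrO2.
DoU = (2C + 2 + N − H − X) / 2, where X is the halogen count and O/S are ignored.
    = (2·11 + 2 + 0 − 21 − 1) / 2 = 2 / 2 = 1.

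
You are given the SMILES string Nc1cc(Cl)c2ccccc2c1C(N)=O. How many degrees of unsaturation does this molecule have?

8

Molecular formula: C11H9ClN2O.
DoU = (2C + 2 + N − H − X) / 2, where X is the halogen count and O/S are ignored.
    = (2·11 + 2 + 2 − 9 − 1) / 2 = 16 / 2 = 8.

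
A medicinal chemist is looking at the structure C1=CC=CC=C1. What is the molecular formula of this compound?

C6H6

Walk through each heavy atom and fill implicit hydrogens from standard valence (C 4, N 3, O 2, S 2, halogen 1):
  atom 1: C, bond orders sum to 3 (valence 4) → 1 H
  atom 2: C, bond orders sum to 3 (valence 4) → 1 H
  atom 3: C, bond orders sum to 3 (valence 4) → 1 H
  atom 4: C, bond orders sum to 3 (valence 4) → 1 H
  atom 5: C, bond orders sum to 3 (valence 4) → 1 H
  atom 6: C, bond orders sum to 3 (valence 4) → 1 H
Totals → C:6, H:6.
In Hill order: C6H6.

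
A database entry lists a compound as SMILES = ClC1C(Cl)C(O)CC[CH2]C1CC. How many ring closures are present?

1

In SMILES, each pair of matching ring-closure digits denotes one ring-closing bond; the number of such bonds equals the number of independent rings.
Ring-closure bonds here: 1.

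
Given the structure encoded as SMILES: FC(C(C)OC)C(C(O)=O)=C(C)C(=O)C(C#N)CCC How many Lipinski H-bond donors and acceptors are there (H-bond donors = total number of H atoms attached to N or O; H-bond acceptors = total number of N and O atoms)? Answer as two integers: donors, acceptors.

1, 5

Donors: find every N or O and count the H atoms it carries.
  atom 5 (O): bond orders sum to 2 → 0 H
  atom 9 (O): bond orders sum to 1 → 1 H
  atom 10 (O): bond orders sum to 2 → 0 H
  atom 14 (O): bond orders sum to 2 → 0 H
  atom 17 (N): bond orders sum to 3 → 0 H
Lipinski HBD = 1.
Acceptors: N atoms = 1, O atoms = 4 → HBA = 5.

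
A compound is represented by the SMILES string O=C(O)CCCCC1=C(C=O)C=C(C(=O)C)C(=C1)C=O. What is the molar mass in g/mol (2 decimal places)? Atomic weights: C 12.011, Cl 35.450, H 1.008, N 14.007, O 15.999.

276.29 g/mol

First, the molecular formula is C15H16O5 (counting implicit H from valence).
  C: 15 × 12.011 = 180.165
  H: 16 × 1.008 = 16.128
  O: 5 × 15.999 = 79.995
Sum: 15×12.011 + 16×1.008 + 5×15.999 = 276.288 → 276.29 g/mol.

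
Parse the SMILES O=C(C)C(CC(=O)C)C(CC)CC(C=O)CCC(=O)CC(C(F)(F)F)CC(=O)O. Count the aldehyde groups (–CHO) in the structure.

The aldehyde motif appears at heavy-atom position 14 in the SMILES.
Other groups present: 1 carboxylic acid, 3 ketone.
Aldehyde count: 1.

1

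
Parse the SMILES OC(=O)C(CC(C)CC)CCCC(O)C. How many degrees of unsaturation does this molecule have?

1

Molecular formula: C12H24O3.
DoU = (2C + 2 + N − H − X) / 2, where X is the halogen count and O/S are ignored.
    = (2·12 + 2 + 0 − 24 − 0) / 2 = 2 / 2 = 1.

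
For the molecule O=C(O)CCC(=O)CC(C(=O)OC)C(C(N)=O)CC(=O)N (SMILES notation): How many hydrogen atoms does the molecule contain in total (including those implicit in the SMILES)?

18

Walk through each heavy atom and fill implicit hydrogens from standard valence (C 4, N 3, O 2, S 2, halogen 1):
  atom 1: O, bond orders sum to 2 (valence 2) → 0 H
  atom 2: C, bond orders sum to 4 (valence 4) → 0 H
  atom 3: O, bond orders sum to 1 (valence 2) → 1 H
  atom 4: C, bond orders sum to 2 (valence 4) → 2 H
  atom 5: C, bond orders sum to 2 (valence 4) → 2 H
  atom 6: C, bond orders sum to 4 (valence 4) → 0 H
  atom 7: O, bond orders sum to 2 (valence 2) → 0 H
  atom 8: C, bond orders sum to 2 (valence 4) → 2 H
  atom 9: C, bond orders sum to 3 (valence 4) → 1 H
  atom 10: C, bond orders sum to 4 (valence 4) → 0 H
  atom 11: O, bond orders sum to 2 (valence 2) → 0 H
  atom 12: O, bond orders sum to 2 (valence 2) → 0 H
  atom 13: C, bond orders sum to 1 (valence 4) → 3 H
  atom 14: C, bond orders sum to 3 (valence 4) → 1 H
  atom 15: C, bond orders sum to 4 (valence 4) → 0 H
  atom 16: N, bond orders sum to 1 (valence 3) → 2 H
  atom 17: O, bond orders sum to 2 (valence 2) → 0 H
  atom 18: C, bond orders sum to 2 (valence 4) → 2 H
  atom 19: C, bond orders sum to 4 (valence 4) → 0 H
  atom 20: O, bond orders sum to 2 (valence 2) → 0 H
  atom 21: N, bond orders sum to 1 (valence 3) → 2 H
Total hydrogens: 18.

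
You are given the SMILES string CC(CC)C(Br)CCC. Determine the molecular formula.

C8H17Br

Walk through each heavy atom and fill implicit hydrogens from standard valence (C 4, N 3, O 2, S 2, halogen 1):
  atom 1: C, bond orders sum to 1 (valence 4) → 3 H
  atom 2: C, bond orders sum to 3 (valence 4) → 1 H
  atom 3: C, bond orders sum to 2 (valence 4) → 2 H
  atom 4: C, bond orders sum to 1 (valence 4) → 3 H
  atom 5: C, bond orders sum to 3 (valence 4) → 1 H
  atom 6: Br (halogen, monovalent) → 0 H
  atom 7: C, bond orders sum to 2 (valence 4) → 2 H
  atom 8: C, bond orders sum to 2 (valence 4) → 2 H
  atom 9: C, bond orders sum to 1 (valence 4) → 3 H
Totals → C:8, H:17, Br:1.
In Hill order: C8H17Br.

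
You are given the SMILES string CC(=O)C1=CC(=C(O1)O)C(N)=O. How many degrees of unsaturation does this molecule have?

Molecular formula: C7H7NO4.
DoU = (2C + 2 + N − H − X) / 2, where X is the halogen count and O/S are ignored.
    = (2·7 + 2 + 1 − 7 − 0) / 2 = 10 / 2 = 5.

5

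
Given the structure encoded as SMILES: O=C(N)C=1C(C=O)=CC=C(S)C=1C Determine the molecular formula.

C9H9NO2S

Walk through each heavy atom and fill implicit hydrogens from standard valence (C 4, N 3, O 2, S 2, halogen 1):
  atom 1: O, bond orders sum to 2 (valence 2) → 0 H
  atom 2: C, bond orders sum to 4 (valence 4) → 0 H
  atom 3: N, bond orders sum to 1 (valence 3) → 2 H
  atom 4: C, bond orders sum to 4 (valence 4) → 0 H
  atom 5: C, bond orders sum to 4 (valence 4) → 0 H
  atom 6: C, bond orders sum to 3 (valence 4) → 1 H
  atom 7: O, bond orders sum to 2 (valence 2) → 0 H
  atom 8: C, bond orders sum to 3 (valence 4) → 1 H
  atom 9: C, bond orders sum to 3 (valence 4) → 1 H
  atom 10: C, bond orders sum to 4 (valence 4) → 0 H
  atom 11: S, bond orders sum to 1 (valence 2) → 1 H
  atom 12: C, bond orders sum to 4 (valence 4) → 0 H
  atom 13: C, bond orders sum to 1 (valence 4) → 3 H
Totals → C:9, H:9, N:1, O:2, S:1.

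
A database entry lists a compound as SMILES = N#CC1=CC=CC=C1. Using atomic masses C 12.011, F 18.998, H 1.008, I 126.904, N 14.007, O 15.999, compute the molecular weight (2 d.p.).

103.12 g/mol

First, the molecular formula is C7H5N (counting implicit H from valence).
  C: 7 × 12.011 = 84.077
  H: 5 × 1.008 = 5.040
  N: 1 × 14.007 = 14.007
Sum: 7×12.011 + 5×1.008 + 1×14.007 = 103.124 → 103.12 g/mol.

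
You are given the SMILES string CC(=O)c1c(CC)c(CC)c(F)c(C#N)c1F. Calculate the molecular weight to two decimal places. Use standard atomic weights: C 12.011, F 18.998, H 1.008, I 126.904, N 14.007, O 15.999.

237.25 g/mol

First, the molecular formula is C13H13F2NO (counting implicit H from valence).
  C: 13 × 12.011 = 156.143
  F: 2 × 18.998 = 37.996
  H: 13 × 1.008 = 13.104
  N: 1 × 14.007 = 14.007
  O: 1 × 15.999 = 15.999
Sum: 13×12.011 + 2×18.998 + 13×1.008 + 1×14.007 + 1×15.999 = 237.249 → 237.25 g/mol.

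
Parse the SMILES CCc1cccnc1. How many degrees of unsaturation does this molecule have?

Molecular formula: C7H9N.
DoU = (2C + 2 + N − H − X) / 2, where X is the halogen count and O/S are ignored.
    = (2·7 + 2 + 1 − 9 − 0) / 2 = 8 / 2 = 4.

4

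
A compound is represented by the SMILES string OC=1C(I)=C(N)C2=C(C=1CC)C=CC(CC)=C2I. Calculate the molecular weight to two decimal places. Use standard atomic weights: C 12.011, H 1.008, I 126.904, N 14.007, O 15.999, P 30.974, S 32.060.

First, the molecular formula is C14H15I2NO (counting implicit H from valence).
  C: 14 × 12.011 = 168.154
  H: 15 × 1.008 = 15.120
  I: 2 × 126.904 = 253.808
  N: 1 × 14.007 = 14.007
  O: 1 × 15.999 = 15.999
Sum: 14×12.011 + 15×1.008 + 2×126.904 + 1×14.007 + 1×15.999 = 467.088 → 467.09 g/mol.

467.09 g/mol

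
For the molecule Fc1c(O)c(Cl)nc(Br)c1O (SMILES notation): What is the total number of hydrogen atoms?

2

Walk through each heavy atom and fill implicit hydrogens from standard valence (C 4, N 3, O 2, S 2, halogen 1); for lowercase aromatic atoms, an aromatic c carries 1 H when it has two neighbours and 0 H with three, and aromatic n carries 0 H:
  atom 1: F (halogen, monovalent) → 0 H
  atom 2: aromatic c, 3 neighbours → 0 H
  atom 3: aromatic c, 3 neighbours → 0 H
  atom 4: O, bond orders sum to 1 (valence 2) → 1 H
  atom 5: aromatic c, 3 neighbours → 0 H
  atom 6: Cl (halogen, monovalent) → 0 H
  atom 7: aromatic n, 2 neighbours → 0 H
  atom 8: aromatic c, 3 neighbours → 0 H
  atom 9: Br (halogen, monovalent) → 0 H
  atom 10: aromatic c, 3 neighbours → 0 H
  atom 11: O, bond orders sum to 1 (valence 2) → 1 H
Total hydrogens: 2.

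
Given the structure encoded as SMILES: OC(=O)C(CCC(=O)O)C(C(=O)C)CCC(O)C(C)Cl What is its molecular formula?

C13H21ClO6

Walk through each heavy atom and fill implicit hydrogens from standard valence (C 4, N 3, O 2, S 2, halogen 1):
  atom 1: O, bond orders sum to 1 (valence 2) → 1 H
  atom 2: C, bond orders sum to 4 (valence 4) → 0 H
  atom 3: O, bond orders sum to 2 (valence 2) → 0 H
  atom 4: C, bond orders sum to 3 (valence 4) → 1 H
  atom 5: C, bond orders sum to 2 (valence 4) → 2 H
  atom 6: C, bond orders sum to 2 (valence 4) → 2 H
  atom 7: C, bond orders sum to 4 (valence 4) → 0 H
  atom 8: O, bond orders sum to 2 (valence 2) → 0 H
  atom 9: O, bond orders sum to 1 (valence 2) → 1 H
  atom 10: C, bond orders sum to 3 (valence 4) → 1 H
  atom 11: C, bond orders sum to 4 (valence 4) → 0 H
  atom 12: O, bond orders sum to 2 (valence 2) → 0 H
  atom 13: C, bond orders sum to 1 (valence 4) → 3 H
  atom 14: C, bond orders sum to 2 (valence 4) → 2 H
  atom 15: C, bond orders sum to 2 (valence 4) → 2 H
  atom 16: C, bond orders sum to 3 (valence 4) → 1 H
  atom 17: O, bond orders sum to 1 (valence 2) → 1 H
  atom 18: C, bond orders sum to 3 (valence 4) → 1 H
  atom 19: C, bond orders sum to 1 (valence 4) → 3 H
  atom 20: Cl (halogen, monovalent) → 0 H
Totals → C:13, H:21, Cl:1, O:6.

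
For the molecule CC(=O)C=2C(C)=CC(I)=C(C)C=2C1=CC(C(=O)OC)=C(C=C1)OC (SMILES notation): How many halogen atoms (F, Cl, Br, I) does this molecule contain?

Halogen atoms appear at heavy-atom position 9 (1×I).
Other groups present: 1 ester, 1 ether, 1 ketone.
Halogen count: 1.

1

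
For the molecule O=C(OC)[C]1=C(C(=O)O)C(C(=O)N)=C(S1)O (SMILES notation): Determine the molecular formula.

Walk through each heavy atom and fill implicit hydrogens from standard valence (C 4, N 3, O 2, S 2, halogen 1):
  atom 1: O, bond orders sum to 2 (valence 2) → 0 H
  atom 2: C, bond orders sum to 4 (valence 4) → 0 H
  atom 3: O, bond orders sum to 2 (valence 2) → 0 H
  atom 4: C, bond orders sum to 1 (valence 4) → 3 H
  atom 5: C with explicit H count 0
  atom 6: C, bond orders sum to 4 (valence 4) → 0 H
  atom 7: C, bond orders sum to 4 (valence 4) → 0 H
  atom 8: O, bond orders sum to 2 (valence 2) → 0 H
  atom 9: O, bond orders sum to 1 (valence 2) → 1 H
  atom 10: C, bond orders sum to 4 (valence 4) → 0 H
  atom 11: C, bond orders sum to 4 (valence 4) → 0 H
  atom 12: O, bond orders sum to 2 (valence 2) → 0 H
  atom 13: N, bond orders sum to 1 (valence 3) → 2 H
  atom 14: C, bond orders sum to 4 (valence 4) → 0 H
  atom 15: S, bond orders sum to 2 (valence 2) → 0 H
  atom 16: O, bond orders sum to 1 (valence 2) → 1 H
Totals → C:8, H:7, N:1, O:6, S:1.
In Hill order: C8H7NO6S.

C8H7NO6S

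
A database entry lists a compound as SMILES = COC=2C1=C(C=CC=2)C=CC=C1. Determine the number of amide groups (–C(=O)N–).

0

Scan the SMILES for the amide motif — none present.
Groups that are present: 1 ether.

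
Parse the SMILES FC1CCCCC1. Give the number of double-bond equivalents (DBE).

1

Molecular formula: C6H11F.
DoU = (2C + 2 + N − H − X) / 2, where X is the halogen count and O/S are ignored.
    = (2·6 + 2 + 0 − 11 − 1) / 2 = 2 / 2 = 1.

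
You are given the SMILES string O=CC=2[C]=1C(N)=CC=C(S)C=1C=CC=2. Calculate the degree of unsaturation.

Molecular formula: C11H9NOS.
DoU = (2C + 2 + N − H − X) / 2, where X is the halogen count and O/S are ignored.
    = (2·11 + 2 + 1 − 9 − 0) / 2 = 16 / 2 = 8.

8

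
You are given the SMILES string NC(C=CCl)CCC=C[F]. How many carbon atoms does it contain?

Count every carbon token in the SMILES (each C, including those in ring-closure positions and inside branches).
Carbon count: 7.

7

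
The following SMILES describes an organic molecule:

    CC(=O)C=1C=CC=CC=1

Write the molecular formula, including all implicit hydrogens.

Walk through each heavy atom and fill implicit hydrogens from standard valence (C 4, N 3, O 2, S 2, halogen 1):
  atom 1: C, bond orders sum to 1 (valence 4) → 3 H
  atom 2: C, bond orders sum to 4 (valence 4) → 0 H
  atom 3: O, bond orders sum to 2 (valence 2) → 0 H
  atom 4: C, bond orders sum to 4 (valence 4) → 0 H
  atom 5: C, bond orders sum to 3 (valence 4) → 1 H
  atom 6: C, bond orders sum to 3 (valence 4) → 1 H
  atom 7: C, bond orders sum to 3 (valence 4) → 1 H
  atom 8: C, bond orders sum to 3 (valence 4) → 1 H
  atom 9: C, bond orders sum to 3 (valence 4) → 1 H
Totals → C:8, H:8, O:1.
In Hill order: C8H8O.

C8H8O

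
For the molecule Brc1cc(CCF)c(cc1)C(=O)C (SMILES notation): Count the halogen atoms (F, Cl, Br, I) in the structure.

2

Halogen atoms appear at heavy-atom positions 1, 7 (1×Br, 1×F).
Other groups present: 1 ketone.
Halogen count: 2.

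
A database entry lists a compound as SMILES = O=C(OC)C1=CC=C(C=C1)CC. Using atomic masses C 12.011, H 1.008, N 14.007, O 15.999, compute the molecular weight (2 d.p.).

First, the molecular formula is C10H12O2 (counting implicit H from valence).
  C: 10 × 12.011 = 120.110
  H: 12 × 1.008 = 12.096
  O: 2 × 15.999 = 31.998
Sum: 10×12.011 + 12×1.008 + 2×15.999 = 164.204 → 164.20 g/mol.

164.20 g/mol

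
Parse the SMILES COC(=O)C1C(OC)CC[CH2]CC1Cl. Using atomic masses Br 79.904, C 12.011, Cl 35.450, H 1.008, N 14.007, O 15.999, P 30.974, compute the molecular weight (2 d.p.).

220.69 g/mol

First, the molecular formula is C10H17ClO3 (counting implicit H from valence).
  C: 10 × 12.011 = 120.110
  Cl: 1 × 35.450 = 35.450
  H: 17 × 1.008 = 17.136
  O: 3 × 15.999 = 47.997
Sum: 10×12.011 + 1×35.450 + 17×1.008 + 3×15.999 = 220.693 → 220.69 g/mol.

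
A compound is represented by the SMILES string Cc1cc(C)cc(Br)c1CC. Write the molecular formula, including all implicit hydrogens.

Walk through each heavy atom and fill implicit hydrogens from standard valence (C 4, N 3, O 2, S 2, halogen 1); for lowercase aromatic atoms, an aromatic c carries 1 H when it has two neighbours and 0 H with three, and aromatic n carries 0 H:
  atom 1: C, bond orders sum to 1 (valence 4) → 3 H
  atom 2: aromatic c, 3 neighbours → 0 H
  atom 3: aromatic c, 2 neighbours → 1 H
  atom 4: aromatic c, 3 neighbours → 0 H
  atom 5: C, bond orders sum to 1 (valence 4) → 3 H
  atom 6: aromatic c, 2 neighbours → 1 H
  atom 7: aromatic c, 3 neighbours → 0 H
  atom 8: Br (halogen, monovalent) → 0 H
  atom 9: aromatic c, 3 neighbours → 0 H
  atom 10: C, bond orders sum to 2 (valence 4) → 2 H
  atom 11: C, bond orders sum to 1 (valence 4) → 3 H
Totals → C:10, H:13, Br:1.

C10H13Br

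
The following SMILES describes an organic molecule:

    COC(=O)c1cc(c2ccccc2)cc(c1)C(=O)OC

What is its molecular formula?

Walk through each heavy atom and fill implicit hydrogens from standard valence (C 4, N 3, O 2, S 2, halogen 1); for lowercase aromatic atoms, an aromatic c carries 1 H when it has two neighbours and 0 H with three, and aromatic n carries 0 H:
  atom 1: C, bond orders sum to 1 (valence 4) → 3 H
  atom 2: O, bond orders sum to 2 (valence 2) → 0 H
  atom 3: C, bond orders sum to 4 (valence 4) → 0 H
  atom 4: O, bond orders sum to 2 (valence 2) → 0 H
  atom 5: aromatic c, 3 neighbours → 0 H
  atom 6: aromatic c, 2 neighbours → 1 H
  atom 7: aromatic c, 3 neighbours → 0 H
  atom 8: aromatic c, 3 neighbours → 0 H
  atom 9: aromatic c, 2 neighbours → 1 H
  atom 10: aromatic c, 2 neighbours → 1 H
  atom 11: aromatic c, 2 neighbours → 1 H
  atom 12: aromatic c, 2 neighbours → 1 H
  atom 13: aromatic c, 2 neighbours → 1 H
  atom 14: aromatic c, 2 neighbours → 1 H
  atom 15: aromatic c, 3 neighbours → 0 H
  atom 16: aromatic c, 2 neighbours → 1 H
  atom 17: C, bond orders sum to 4 (valence 4) → 0 H
  atom 18: O, bond orders sum to 2 (valence 2) → 0 H
  atom 19: O, bond orders sum to 2 (valence 2) → 0 H
  atom 20: C, bond orders sum to 1 (valence 4) → 3 H
Totals → C:16, H:14, O:4.

C16H14O4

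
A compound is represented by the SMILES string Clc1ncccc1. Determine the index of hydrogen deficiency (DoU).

Molecular formula: C5H4ClN.
DoU = (2C + 2 + N − H − X) / 2, where X is the halogen count and O/S are ignored.
    = (2·5 + 2 + 1 − 4 − 1) / 2 = 8 / 2 = 4.

4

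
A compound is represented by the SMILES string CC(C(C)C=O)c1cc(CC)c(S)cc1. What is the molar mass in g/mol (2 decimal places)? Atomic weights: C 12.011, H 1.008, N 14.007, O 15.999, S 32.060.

222.35 g/mol

First, the molecular formula is C13H18OS (counting implicit H from valence).
  C: 13 × 12.011 = 156.143
  H: 18 × 1.008 = 18.144
  O: 1 × 15.999 = 15.999
  S: 1 × 32.060 = 32.060
Sum: 13×12.011 + 18×1.008 + 1×15.999 + 1×32.060 = 222.346 → 222.35 g/mol.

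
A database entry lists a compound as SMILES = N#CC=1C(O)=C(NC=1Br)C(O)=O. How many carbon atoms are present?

Count every carbon token in the SMILES (each C, including those in ring-closure positions and inside branches).
Carbon count: 6.

6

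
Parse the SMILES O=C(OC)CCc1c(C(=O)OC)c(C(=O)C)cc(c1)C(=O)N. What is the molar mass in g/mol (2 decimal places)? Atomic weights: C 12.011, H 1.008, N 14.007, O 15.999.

307.30 g/mol

First, the molecular formula is C15H17NO6 (counting implicit H from valence).
  C: 15 × 12.011 = 180.165
  H: 17 × 1.008 = 17.136
  N: 1 × 14.007 = 14.007
  O: 6 × 15.999 = 95.994
Sum: 15×12.011 + 17×1.008 + 1×14.007 + 6×15.999 = 307.302 → 307.30 g/mol.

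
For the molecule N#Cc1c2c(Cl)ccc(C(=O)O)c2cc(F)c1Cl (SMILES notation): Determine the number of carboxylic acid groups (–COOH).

The carboxylic acid motif appears at heavy-atom position 10 in the SMILES.
Other groups present: 1 nitrile.
Carboxylic acid count: 1.

1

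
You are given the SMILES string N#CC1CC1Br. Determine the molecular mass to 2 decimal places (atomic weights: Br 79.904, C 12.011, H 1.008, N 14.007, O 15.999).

145.99 g/mol

First, the molecular formula is C4H4BrN (counting implicit H from valence).
  Br: 1 × 79.904 = 79.904
  C: 4 × 12.011 = 48.044
  H: 4 × 1.008 = 4.032
  N: 1 × 14.007 = 14.007
Sum: 1×79.904 + 4×12.011 + 4×1.008 + 1×14.007 = 145.987 → 145.99 g/mol.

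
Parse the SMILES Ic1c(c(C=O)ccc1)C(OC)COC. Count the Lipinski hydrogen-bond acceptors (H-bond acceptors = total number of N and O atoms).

N atoms: 0; O atoms: 3.
Lipinski HBA = 0 + 3 = 3.

3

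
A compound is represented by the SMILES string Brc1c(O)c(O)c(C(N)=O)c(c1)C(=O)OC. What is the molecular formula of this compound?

C9H8BrNO5

Walk through each heavy atom and fill implicit hydrogens from standard valence (C 4, N 3, O 2, S 2, halogen 1); for lowercase aromatic atoms, an aromatic c carries 1 H when it has two neighbours and 0 H with three, and aromatic n carries 0 H:
  atom 1: Br (halogen, monovalent) → 0 H
  atom 2: aromatic c, 3 neighbours → 0 H
  atom 3: aromatic c, 3 neighbours → 0 H
  atom 4: O, bond orders sum to 1 (valence 2) → 1 H
  atom 5: aromatic c, 3 neighbours → 0 H
  atom 6: O, bond orders sum to 1 (valence 2) → 1 H
  atom 7: aromatic c, 3 neighbours → 0 H
  atom 8: C, bond orders sum to 4 (valence 4) → 0 H
  atom 9: N, bond orders sum to 1 (valence 3) → 2 H
  atom 10: O, bond orders sum to 2 (valence 2) → 0 H
  atom 11: aromatic c, 3 neighbours → 0 H
  atom 12: aromatic c, 2 neighbours → 1 H
  atom 13: C, bond orders sum to 4 (valence 4) → 0 H
  atom 14: O, bond orders sum to 2 (valence 2) → 0 H
  atom 15: O, bond orders sum to 2 (valence 2) → 0 H
  atom 16: C, bond orders sum to 1 (valence 4) → 3 H
Totals → C:9, H:8, Br:1, N:1, O:5.
In Hill order: C9H8BrNO5.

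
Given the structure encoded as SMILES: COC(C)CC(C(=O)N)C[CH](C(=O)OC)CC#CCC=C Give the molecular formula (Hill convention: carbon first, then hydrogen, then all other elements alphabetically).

C16H25NO4

Walk through each heavy atom and fill implicit hydrogens from standard valence (C 4, N 3, O 2, S 2, halogen 1):
  atom 1: C, bond orders sum to 1 (valence 4) → 3 H
  atom 2: O, bond orders sum to 2 (valence 2) → 0 H
  atom 3: C, bond orders sum to 3 (valence 4) → 1 H
  atom 4: C, bond orders sum to 1 (valence 4) → 3 H
  atom 5: C, bond orders sum to 2 (valence 4) → 2 H
  atom 6: C, bond orders sum to 3 (valence 4) → 1 H
  atom 7: C, bond orders sum to 4 (valence 4) → 0 H
  atom 8: O, bond orders sum to 2 (valence 2) → 0 H
  atom 9: N, bond orders sum to 1 (valence 3) → 2 H
  atom 10: C, bond orders sum to 2 (valence 4) → 2 H
  atom 11: C with explicit H count 1
  atom 12: C, bond orders sum to 4 (valence 4) → 0 H
  atom 13: O, bond orders sum to 2 (valence 2) → 0 H
  atom 14: O, bond orders sum to 2 (valence 2) → 0 H
  atom 15: C, bond orders sum to 1 (valence 4) → 3 H
  atom 16: C, bond orders sum to 2 (valence 4) → 2 H
  atom 17: C, bond orders sum to 4 (valence 4) → 0 H
  atom 18: C, bond orders sum to 4 (valence 4) → 0 H
  atom 19: C, bond orders sum to 2 (valence 4) → 2 H
  atom 20: C, bond orders sum to 3 (valence 4) → 1 H
  atom 21: C, bond orders sum to 2 (valence 4) → 2 H
Totals → C:16, H:25, N:1, O:4.
In Hill order: C16H25NO4.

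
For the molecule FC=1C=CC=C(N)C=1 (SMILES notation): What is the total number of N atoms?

1

Scan the SMILES for N atoms (remember two-letter symbols like Cl and Br are single atoms).
Nitrogen count: 1.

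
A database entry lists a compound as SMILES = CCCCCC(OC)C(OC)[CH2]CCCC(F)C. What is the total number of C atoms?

Count every carbon token in the SMILES (each C, including those in ring-closure positions and inside branches).
Carbon count: 15.

15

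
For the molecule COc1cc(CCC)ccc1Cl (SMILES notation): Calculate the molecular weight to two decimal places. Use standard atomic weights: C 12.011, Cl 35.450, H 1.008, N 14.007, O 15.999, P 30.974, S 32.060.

First, the molecular formula is C10H13ClO (counting implicit H from valence).
  C: 10 × 12.011 = 120.110
  Cl: 1 × 35.450 = 35.450
  H: 13 × 1.008 = 13.104
  O: 1 × 15.999 = 15.999
Sum: 10×12.011 + 1×35.450 + 13×1.008 + 1×15.999 = 184.663 → 184.66 g/mol.

184.66 g/mol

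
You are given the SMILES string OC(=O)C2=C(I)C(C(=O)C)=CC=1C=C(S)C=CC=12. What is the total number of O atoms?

Scan the SMILES for O atoms (remember two-letter symbols like Cl and Br are single atoms).
Oxygen count: 3.

3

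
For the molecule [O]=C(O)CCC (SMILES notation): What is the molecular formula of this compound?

Walk through each heavy atom and fill implicit hydrogens from standard valence (C 4, N 3, O 2, S 2, halogen 1):
  atom 1: O with explicit H count 0
  atom 2: C, bond orders sum to 4 (valence 4) → 0 H
  atom 3: O, bond orders sum to 1 (valence 2) → 1 H
  atom 4: C, bond orders sum to 2 (valence 4) → 2 H
  atom 5: C, bond orders sum to 2 (valence 4) → 2 H
  atom 6: C, bond orders sum to 1 (valence 4) → 3 H
Totals → C:4, H:8, O:2.
In Hill order: C4H8O2.

C4H8O2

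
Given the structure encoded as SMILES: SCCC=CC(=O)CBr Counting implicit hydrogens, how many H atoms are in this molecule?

9

Walk through each heavy atom and fill implicit hydrogens from standard valence (C 4, N 3, O 2, S 2, halogen 1):
  atom 1: S, bond orders sum to 1 (valence 2) → 1 H
  atom 2: C, bond orders sum to 2 (valence 4) → 2 H
  atom 3: C, bond orders sum to 2 (valence 4) → 2 H
  atom 4: C, bond orders sum to 3 (valence 4) → 1 H
  atom 5: C, bond orders sum to 3 (valence 4) → 1 H
  atom 6: C, bond orders sum to 4 (valence 4) → 0 H
  atom 7: O, bond orders sum to 2 (valence 2) → 0 H
  atom 8: C, bond orders sum to 2 (valence 4) → 2 H
  atom 9: Br (halogen, monovalent) → 0 H
Total hydrogens: 9.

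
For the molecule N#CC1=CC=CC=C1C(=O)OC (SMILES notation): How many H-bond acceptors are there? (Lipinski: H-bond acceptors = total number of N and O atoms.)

3

N atoms: 1; O atoms: 2.
Lipinski HBA = 1 + 2 = 3.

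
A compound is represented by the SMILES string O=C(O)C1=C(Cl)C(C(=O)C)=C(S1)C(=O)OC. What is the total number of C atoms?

9

Count every carbon token in the SMILES (each C, including those in ring-closure positions and inside branches).
Carbon count: 9.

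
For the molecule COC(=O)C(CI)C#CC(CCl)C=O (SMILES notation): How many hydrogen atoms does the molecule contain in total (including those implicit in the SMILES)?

Walk through each heavy atom and fill implicit hydrogens from standard valence (C 4, N 3, O 2, S 2, halogen 1):
  atom 1: C, bond orders sum to 1 (valence 4) → 3 H
  atom 2: O, bond orders sum to 2 (valence 2) → 0 H
  atom 3: C, bond orders sum to 4 (valence 4) → 0 H
  atom 4: O, bond orders sum to 2 (valence 2) → 0 H
  atom 5: C, bond orders sum to 3 (valence 4) → 1 H
  atom 6: C, bond orders sum to 2 (valence 4) → 2 H
  atom 7: I (halogen, monovalent) → 0 H
  atom 8: C, bond orders sum to 4 (valence 4) → 0 H
  atom 9: C, bond orders sum to 4 (valence 4) → 0 H
  atom 10: C, bond orders sum to 3 (valence 4) → 1 H
  atom 11: C, bond orders sum to 2 (valence 4) → 2 H
  atom 12: Cl (halogen, monovalent) → 0 H
  atom 13: C, bond orders sum to 3 (valence 4) → 1 H
  atom 14: O, bond orders sum to 2 (valence 2) → 0 H
Total hydrogens: 10.

10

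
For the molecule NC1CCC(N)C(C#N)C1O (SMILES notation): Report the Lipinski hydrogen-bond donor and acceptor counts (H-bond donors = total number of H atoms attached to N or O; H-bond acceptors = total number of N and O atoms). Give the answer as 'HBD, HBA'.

5, 4

Donors: find every N or O and count the H atoms it carries.
  atom 1 (N): bond orders sum to 1 → 2 H
  atom 6 (N): bond orders sum to 1 → 2 H
  atom 9 (N): bond orders sum to 3 → 0 H
  atom 11 (O): bond orders sum to 1 → 1 H
Lipinski HBD = 5.
Acceptors: N atoms = 3, O atoms = 1 → HBA = 4.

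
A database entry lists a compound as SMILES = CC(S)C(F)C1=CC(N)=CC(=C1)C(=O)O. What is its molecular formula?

Walk through each heavy atom and fill implicit hydrogens from standard valence (C 4, N 3, O 2, S 2, halogen 1):
  atom 1: C, bond orders sum to 1 (valence 4) → 3 H
  atom 2: C, bond orders sum to 3 (valence 4) → 1 H
  atom 3: S, bond orders sum to 1 (valence 2) → 1 H
  atom 4: C, bond orders sum to 3 (valence 4) → 1 H
  atom 5: F (halogen, monovalent) → 0 H
  atom 6: C, bond orders sum to 4 (valence 4) → 0 H
  atom 7: C, bond orders sum to 3 (valence 4) → 1 H
  atom 8: C, bond orders sum to 4 (valence 4) → 0 H
  atom 9: N, bond orders sum to 1 (valence 3) → 2 H
  atom 10: C, bond orders sum to 3 (valence 4) → 1 H
  atom 11: C, bond orders sum to 4 (valence 4) → 0 H
  atom 12: C, bond orders sum to 3 (valence 4) → 1 H
  atom 13: C, bond orders sum to 4 (valence 4) → 0 H
  atom 14: O, bond orders sum to 2 (valence 2) → 0 H
  atom 15: O, bond orders sum to 1 (valence 2) → 1 H
Totals → C:10, H:12, F:1, N:1, O:2, S:1.
In Hill order: C10H12FNO2S.

C10H12FNO2S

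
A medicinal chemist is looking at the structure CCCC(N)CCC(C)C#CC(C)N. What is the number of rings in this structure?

0

In SMILES, each pair of matching ring-closure digits denotes one ring-closing bond; the number of such bonds equals the number of independent rings.
Ring-closure bonds here: 0.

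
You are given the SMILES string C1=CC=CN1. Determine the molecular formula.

Walk through each heavy atom and fill implicit hydrogens from standard valence (C 4, N 3, O 2, S 2, halogen 1):
  atom 1: C, bond orders sum to 3 (valence 4) → 1 H
  atom 2: C, bond orders sum to 3 (valence 4) → 1 H
  atom 3: C, bond orders sum to 3 (valence 4) → 1 H
  atom 4: C, bond orders sum to 3 (valence 4) → 1 H
  atom 5: N, bond orders sum to 2 (valence 3) → 1 H
Totals → C:4, H:5, N:1.
In Hill order: C4H5N.

C4H5N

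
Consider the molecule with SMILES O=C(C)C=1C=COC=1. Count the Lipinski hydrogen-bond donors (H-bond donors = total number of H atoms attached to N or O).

Donors: find every N or O and count the H atoms it carries.
  atom 1 (O): bond orders sum to 2 → 0 H
  atom 7 (O): bond orders sum to 2 → 0 H
Lipinski HBD = 0.

0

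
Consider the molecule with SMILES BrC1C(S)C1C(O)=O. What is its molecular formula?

C4H5BrO2S

Walk through each heavy atom and fill implicit hydrogens from standard valence (C 4, N 3, O 2, S 2, halogen 1):
  atom 1: Br (halogen, monovalent) → 0 H
  atom 2: C, bond orders sum to 3 (valence 4) → 1 H
  atom 3: C, bond orders sum to 3 (valence 4) → 1 H
  atom 4: S, bond orders sum to 1 (valence 2) → 1 H
  atom 5: C, bond orders sum to 3 (valence 4) → 1 H
  atom 6: C, bond orders sum to 4 (valence 4) → 0 H
  atom 7: O, bond orders sum to 1 (valence 2) → 1 H
  atom 8: O, bond orders sum to 2 (valence 2) → 0 H
Totals → C:4, H:5, Br:1, O:2, S:1.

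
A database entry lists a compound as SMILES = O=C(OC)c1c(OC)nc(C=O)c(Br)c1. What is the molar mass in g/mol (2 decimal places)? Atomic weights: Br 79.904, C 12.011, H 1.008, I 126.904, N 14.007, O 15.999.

274.07 g/mol

First, the molecular formula is C9H8BrNO4 (counting implicit H from valence).
  Br: 1 × 79.904 = 79.904
  C: 9 × 12.011 = 108.099
  H: 8 × 1.008 = 8.064
  N: 1 × 14.007 = 14.007
  O: 4 × 15.999 = 63.996
Sum: 1×79.904 + 9×12.011 + 8×1.008 + 1×14.007 + 4×15.999 = 274.070 → 274.07 g/mol.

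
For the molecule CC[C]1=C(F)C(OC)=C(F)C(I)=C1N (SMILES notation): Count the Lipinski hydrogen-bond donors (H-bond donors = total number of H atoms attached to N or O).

Donors: find every N or O and count the H atoms it carries.
  atom 7 (O): bond orders sum to 2 → 0 H
  atom 14 (N): bond orders sum to 1 → 2 H
Lipinski HBD = 2.

2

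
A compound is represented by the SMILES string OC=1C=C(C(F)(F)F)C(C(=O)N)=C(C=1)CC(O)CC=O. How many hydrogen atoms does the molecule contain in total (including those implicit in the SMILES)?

12

Walk through each heavy atom and fill implicit hydrogens from standard valence (C 4, N 3, O 2, S 2, halogen 1):
  atom 1: O, bond orders sum to 1 (valence 2) → 1 H
  atom 2: C, bond orders sum to 4 (valence 4) → 0 H
  atom 3: C, bond orders sum to 3 (valence 4) → 1 H
  atom 4: C, bond orders sum to 4 (valence 4) → 0 H
  atom 5: C, bond orders sum to 4 (valence 4) → 0 H
  atom 6: F (halogen, monovalent) → 0 H
  atom 7: F (halogen, monovalent) → 0 H
  atom 8: F (halogen, monovalent) → 0 H
  atom 9: C, bond orders sum to 4 (valence 4) → 0 H
  atom 10: C, bond orders sum to 4 (valence 4) → 0 H
  atom 11: O, bond orders sum to 2 (valence 2) → 0 H
  atom 12: N, bond orders sum to 1 (valence 3) → 2 H
  atom 13: C, bond orders sum to 4 (valence 4) → 0 H
  atom 14: C, bond orders sum to 3 (valence 4) → 1 H
  atom 15: C, bond orders sum to 2 (valence 4) → 2 H
  atom 16: C, bond orders sum to 3 (valence 4) → 1 H
  atom 17: O, bond orders sum to 1 (valence 2) → 1 H
  atom 18: C, bond orders sum to 2 (valence 4) → 2 H
  atom 19: C, bond orders sum to 3 (valence 4) → 1 H
  atom 20: O, bond orders sum to 2 (valence 2) → 0 H
Total hydrogens: 12.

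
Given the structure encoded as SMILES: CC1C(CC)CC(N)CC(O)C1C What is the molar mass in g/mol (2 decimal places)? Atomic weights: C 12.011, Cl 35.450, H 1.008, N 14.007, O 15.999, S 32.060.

185.31 g/mol

First, the molecular formula is C11H23NO (counting implicit H from valence).
  C: 11 × 12.011 = 132.121
  H: 23 × 1.008 = 23.184
  N: 1 × 14.007 = 14.007
  O: 1 × 15.999 = 15.999
Sum: 11×12.011 + 23×1.008 + 1×14.007 + 1×15.999 = 185.311 → 185.31 g/mol.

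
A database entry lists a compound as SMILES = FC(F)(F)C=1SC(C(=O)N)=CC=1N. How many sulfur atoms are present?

1

Scan the SMILES for S atoms (remember two-letter symbols like Cl and Br are single atoms).
Sulfur count: 1.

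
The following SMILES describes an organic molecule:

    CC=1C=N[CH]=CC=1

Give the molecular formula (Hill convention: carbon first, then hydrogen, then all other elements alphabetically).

C6H7N

Walk through each heavy atom and fill implicit hydrogens from standard valence (C 4, N 3, O 2, S 2, halogen 1):
  atom 1: C, bond orders sum to 1 (valence 4) → 3 H
  atom 2: C, bond orders sum to 4 (valence 4) → 0 H
  atom 3: C, bond orders sum to 3 (valence 4) → 1 H
  atom 4: N, bond orders sum to 3 (valence 3) → 0 H
  atom 5: C with explicit H count 1
  atom 6: C, bond orders sum to 3 (valence 4) → 1 H
  atom 7: C, bond orders sum to 3 (valence 4) → 1 H
Totals → C:6, H:7, N:1.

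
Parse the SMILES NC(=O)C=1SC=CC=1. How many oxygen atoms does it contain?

Scan the SMILES for O atoms (remember two-letter symbols like Cl and Br are single atoms).
Oxygen count: 1.

1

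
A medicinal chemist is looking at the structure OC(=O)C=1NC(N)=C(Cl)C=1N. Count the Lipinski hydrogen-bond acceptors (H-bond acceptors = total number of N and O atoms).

5

N atoms: 3; O atoms: 2.
Lipinski HBA = 3 + 2 = 5.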